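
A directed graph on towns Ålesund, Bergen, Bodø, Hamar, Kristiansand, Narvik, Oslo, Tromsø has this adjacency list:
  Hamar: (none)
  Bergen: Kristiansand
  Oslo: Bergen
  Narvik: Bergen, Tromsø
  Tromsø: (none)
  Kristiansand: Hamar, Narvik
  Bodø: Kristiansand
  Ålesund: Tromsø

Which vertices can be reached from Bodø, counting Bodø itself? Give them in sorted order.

Bergen, Bodø, Hamar, Kristiansand, Narvik, Tromsø

Start at Bodø.
Its neighbours: Kristiansand.
Then their neighbours: Hamar, Narvik.
Then next layer: Bergen, Tromsø.
Nothing further is reachable.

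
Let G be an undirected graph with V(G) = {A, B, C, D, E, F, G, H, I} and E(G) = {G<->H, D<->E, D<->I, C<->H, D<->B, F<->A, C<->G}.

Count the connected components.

From A: component {A, F}.
From B: component {B, D, E, I}.
From C: component {C, G, H}.
That's 3 components.

3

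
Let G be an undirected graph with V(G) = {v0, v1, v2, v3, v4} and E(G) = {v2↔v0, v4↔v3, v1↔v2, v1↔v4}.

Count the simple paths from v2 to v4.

1

v2–v1–v4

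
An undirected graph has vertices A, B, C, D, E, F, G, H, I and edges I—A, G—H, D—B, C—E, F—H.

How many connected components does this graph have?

4

From A: component {A, I}.
From B: component {B, D}.
From C: component {C, E}.
From F: component {F, G, H}.
That's 4 components.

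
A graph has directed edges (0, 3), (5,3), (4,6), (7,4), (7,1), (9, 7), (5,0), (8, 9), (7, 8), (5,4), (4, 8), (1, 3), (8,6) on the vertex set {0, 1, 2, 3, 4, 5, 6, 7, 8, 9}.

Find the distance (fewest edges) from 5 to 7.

Distance 0: 5.
Distance 1: 0, 3, 4.
Distance 2: 6, 8.
Distance 3: 9.
Distance 4: 7 — contains 7.

4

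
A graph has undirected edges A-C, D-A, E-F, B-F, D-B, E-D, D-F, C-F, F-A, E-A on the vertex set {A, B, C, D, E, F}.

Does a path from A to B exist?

Explore from A.
Distance 1: reach C, D, E, F.
Distance 2: reach B.
Found B.

Yes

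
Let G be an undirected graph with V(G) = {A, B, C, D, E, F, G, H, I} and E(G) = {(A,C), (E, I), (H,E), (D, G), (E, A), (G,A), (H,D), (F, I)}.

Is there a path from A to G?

Explore from A.
Distance 1: reach C, E, G.
Found G.

Yes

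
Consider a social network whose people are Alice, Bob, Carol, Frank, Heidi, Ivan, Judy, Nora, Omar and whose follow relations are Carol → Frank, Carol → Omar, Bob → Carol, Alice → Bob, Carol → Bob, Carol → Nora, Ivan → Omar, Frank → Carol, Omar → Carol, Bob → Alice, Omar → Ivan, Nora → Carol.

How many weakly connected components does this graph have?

3

From Alice: component {Alice, Bob, Carol, Frank, Ivan, Nora, Omar}.
From Heidi: component {Heidi}.
From Judy: component {Judy}.
That's 3 components.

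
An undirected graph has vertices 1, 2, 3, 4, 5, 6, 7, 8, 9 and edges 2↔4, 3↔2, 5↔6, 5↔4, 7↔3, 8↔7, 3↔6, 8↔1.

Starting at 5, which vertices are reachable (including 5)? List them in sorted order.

Start at 5.
Its neighbours: 4, 6.
Then their neighbours: 2, 3.
Then next layer: 7.
Then next layer: 8.
Then next layer: 1.
Nothing further is reachable.

1, 2, 3, 4, 5, 6, 7, 8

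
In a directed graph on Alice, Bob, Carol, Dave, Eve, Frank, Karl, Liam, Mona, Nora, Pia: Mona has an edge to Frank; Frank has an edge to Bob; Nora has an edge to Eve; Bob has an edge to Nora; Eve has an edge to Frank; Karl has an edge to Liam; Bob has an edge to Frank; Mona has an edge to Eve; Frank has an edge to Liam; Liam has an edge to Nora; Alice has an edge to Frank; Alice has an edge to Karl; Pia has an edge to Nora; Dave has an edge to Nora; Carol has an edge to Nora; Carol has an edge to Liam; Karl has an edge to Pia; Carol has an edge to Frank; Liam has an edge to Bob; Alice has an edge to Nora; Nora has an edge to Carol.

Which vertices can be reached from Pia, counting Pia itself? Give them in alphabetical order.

Start at Pia.
Its neighbours: Nora.
Then their neighbours: Carol, Eve.
Then next layer: Frank, Liam.
Then next layer: Bob.
Nothing further is reachable.

Bob, Carol, Eve, Frank, Liam, Nora, Pia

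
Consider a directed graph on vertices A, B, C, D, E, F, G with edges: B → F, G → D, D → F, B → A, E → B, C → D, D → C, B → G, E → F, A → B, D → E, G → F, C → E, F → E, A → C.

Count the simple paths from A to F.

A→B→F
A→B→G→D→C→E→F
A→B→G→D→E→F
A→B→G→D→F
A→B→G→F
A→C→D→E→B→F
A→C→D→E→B→G→F
A→C→D→E→F
A→C→D→F
A→C→E→B→F
A→C→E→B→G→D→F
A→C→E→B→G→F
A→C→E→F

13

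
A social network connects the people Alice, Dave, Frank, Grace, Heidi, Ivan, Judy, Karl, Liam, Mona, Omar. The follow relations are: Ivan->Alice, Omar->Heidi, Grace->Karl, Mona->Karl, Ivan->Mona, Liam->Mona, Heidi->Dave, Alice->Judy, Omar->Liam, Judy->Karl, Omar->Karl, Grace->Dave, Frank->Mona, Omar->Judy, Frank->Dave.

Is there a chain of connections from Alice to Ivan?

Explore from Alice.
Distance 1: reach Judy.
Distance 2: reach Karl.
The search from Alice is exhausted; no directed path reaches Ivan.

No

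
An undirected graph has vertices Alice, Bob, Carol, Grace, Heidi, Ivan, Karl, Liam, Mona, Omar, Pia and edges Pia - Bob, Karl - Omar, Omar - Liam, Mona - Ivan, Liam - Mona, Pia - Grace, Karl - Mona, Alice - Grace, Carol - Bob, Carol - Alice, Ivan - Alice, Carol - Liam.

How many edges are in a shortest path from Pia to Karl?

5

Distance 0: Pia.
Distance 1: Bob, Grace.
Distance 2: Alice, Carol.
Distance 3: Ivan, Liam.
Distance 4: Mona, Omar.
Distance 5: Karl — contains Karl.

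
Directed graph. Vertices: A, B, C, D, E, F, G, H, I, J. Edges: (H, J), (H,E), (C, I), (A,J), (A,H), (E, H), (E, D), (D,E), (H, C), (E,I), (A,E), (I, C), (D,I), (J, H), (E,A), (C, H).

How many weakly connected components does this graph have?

From A: component {A, C, D, E, H, I, J}.
From B: component {B}.
From F: component {F}.
From G: component {G}.
That's 4 components.

4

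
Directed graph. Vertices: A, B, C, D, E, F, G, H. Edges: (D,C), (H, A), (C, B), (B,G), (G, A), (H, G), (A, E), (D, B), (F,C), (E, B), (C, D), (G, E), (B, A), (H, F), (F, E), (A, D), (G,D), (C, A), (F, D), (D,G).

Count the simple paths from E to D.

E→B→A→D
E→B→G→A→D
E→B→G→D

3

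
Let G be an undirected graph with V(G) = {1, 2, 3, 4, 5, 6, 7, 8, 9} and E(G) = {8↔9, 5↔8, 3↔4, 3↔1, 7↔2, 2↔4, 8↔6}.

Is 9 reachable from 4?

No

Explore from 4.
Distance 1: reach 2, 3.
Distance 2: reach 1, 7.
The search is exhausted without reaching 9; it lies in a different component.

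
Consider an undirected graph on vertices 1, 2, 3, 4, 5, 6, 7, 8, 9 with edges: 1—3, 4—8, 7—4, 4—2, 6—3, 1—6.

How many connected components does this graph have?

4

From 1: component {1, 3, 6}.
From 2: component {2, 4, 7, 8}.
From 5: component {5}.
From 9: component {9}.
That's 4 components.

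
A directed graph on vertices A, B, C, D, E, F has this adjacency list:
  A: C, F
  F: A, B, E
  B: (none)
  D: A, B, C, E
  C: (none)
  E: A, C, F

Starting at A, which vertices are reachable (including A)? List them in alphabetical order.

Start at A.
Its neighbours: C, F.
Then their neighbours: B, E.
Nothing further is reachable.

A, B, C, E, F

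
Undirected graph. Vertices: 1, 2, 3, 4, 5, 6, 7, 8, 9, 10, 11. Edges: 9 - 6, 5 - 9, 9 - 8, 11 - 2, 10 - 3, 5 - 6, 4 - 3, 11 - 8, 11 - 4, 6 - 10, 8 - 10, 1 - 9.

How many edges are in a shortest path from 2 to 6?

Distance 0: 2.
Distance 1: 11.
Distance 2: 4, 8.
Distance 3: 3, 9, 10.
Distance 4: 1, 5, 6 — contains 6.

4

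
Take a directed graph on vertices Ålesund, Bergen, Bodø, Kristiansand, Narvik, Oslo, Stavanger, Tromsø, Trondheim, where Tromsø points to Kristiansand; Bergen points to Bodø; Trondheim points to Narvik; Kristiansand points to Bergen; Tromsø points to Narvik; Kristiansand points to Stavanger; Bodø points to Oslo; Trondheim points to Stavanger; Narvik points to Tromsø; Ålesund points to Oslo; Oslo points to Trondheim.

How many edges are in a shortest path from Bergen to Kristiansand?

6

Distance 0: Bergen.
Distance 1: Bodø.
Distance 2: Oslo.
Distance 3: Trondheim.
Distance 4: Narvik, Stavanger.
Distance 5: Tromsø.
Distance 6: Kristiansand — contains Kristiansand.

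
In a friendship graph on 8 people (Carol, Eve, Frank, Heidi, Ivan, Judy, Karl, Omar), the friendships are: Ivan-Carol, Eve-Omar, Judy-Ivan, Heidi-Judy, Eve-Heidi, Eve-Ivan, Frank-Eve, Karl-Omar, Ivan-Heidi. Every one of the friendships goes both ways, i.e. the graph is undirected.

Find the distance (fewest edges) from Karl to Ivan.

3

Distance 0: Karl.
Distance 1: Omar.
Distance 2: Eve.
Distance 3: Frank, Heidi, Ivan — contains Ivan.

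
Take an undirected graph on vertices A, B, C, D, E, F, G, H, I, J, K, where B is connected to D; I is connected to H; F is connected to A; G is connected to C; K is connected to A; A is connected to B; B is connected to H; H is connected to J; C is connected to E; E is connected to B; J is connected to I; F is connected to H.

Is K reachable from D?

Explore from D.
Distance 1: reach B.
Distance 2: reach A, E, H.
Distance 3: reach C, F, I, J, K.
Found K.

Yes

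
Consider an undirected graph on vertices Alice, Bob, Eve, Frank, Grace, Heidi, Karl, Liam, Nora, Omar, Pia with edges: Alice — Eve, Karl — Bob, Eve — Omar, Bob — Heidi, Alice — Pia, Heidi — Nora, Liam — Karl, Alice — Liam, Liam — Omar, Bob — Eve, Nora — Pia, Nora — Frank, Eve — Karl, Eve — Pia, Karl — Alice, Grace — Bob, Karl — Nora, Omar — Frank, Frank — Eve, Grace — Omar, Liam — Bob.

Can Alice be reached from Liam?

Yes

Explore from Liam.
Distance 1: reach Alice, Bob, Karl, Omar.
Found Alice.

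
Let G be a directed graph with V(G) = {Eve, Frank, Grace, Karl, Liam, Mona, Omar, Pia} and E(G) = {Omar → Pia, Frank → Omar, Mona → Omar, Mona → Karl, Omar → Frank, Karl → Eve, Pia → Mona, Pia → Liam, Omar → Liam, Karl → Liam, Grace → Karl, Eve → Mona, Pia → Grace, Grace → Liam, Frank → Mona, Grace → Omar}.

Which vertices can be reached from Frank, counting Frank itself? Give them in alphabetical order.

Start at Frank.
Its neighbours: Mona, Omar.
Then their neighbours: Karl, Liam, Pia.
Then next layer: Eve, Grace.
Every vertex is now reached.

Eve, Frank, Grace, Karl, Liam, Mona, Omar, Pia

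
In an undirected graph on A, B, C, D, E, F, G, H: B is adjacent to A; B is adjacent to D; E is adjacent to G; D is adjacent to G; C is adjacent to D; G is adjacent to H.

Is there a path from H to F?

No

Explore from H.
Distance 1: reach G.
Distance 2: reach D, E.
Distance 3: reach B, C.
Distance 4: reach A.
The search is exhausted without reaching F; it lies in a different component.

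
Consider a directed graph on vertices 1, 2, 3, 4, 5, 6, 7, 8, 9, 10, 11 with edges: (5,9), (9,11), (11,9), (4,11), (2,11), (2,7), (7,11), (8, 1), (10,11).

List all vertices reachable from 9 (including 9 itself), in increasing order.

Start at 9.
Its neighbours: 11.
Nothing further is reachable.

9, 11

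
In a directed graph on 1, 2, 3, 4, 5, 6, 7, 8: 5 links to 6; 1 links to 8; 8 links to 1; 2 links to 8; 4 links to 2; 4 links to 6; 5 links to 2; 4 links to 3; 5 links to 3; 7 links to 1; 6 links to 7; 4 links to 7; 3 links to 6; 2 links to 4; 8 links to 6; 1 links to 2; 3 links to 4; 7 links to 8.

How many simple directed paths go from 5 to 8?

20

5→2→4→3→6→7→1→8
5→2→4→3→6→7→8
5→2→4→6→7→1→8
5→2→4→6→7→8
5→2→4→7→1→8
5→2→4→7→8
5→2→8
5→3→4→2→8
... and 12 more.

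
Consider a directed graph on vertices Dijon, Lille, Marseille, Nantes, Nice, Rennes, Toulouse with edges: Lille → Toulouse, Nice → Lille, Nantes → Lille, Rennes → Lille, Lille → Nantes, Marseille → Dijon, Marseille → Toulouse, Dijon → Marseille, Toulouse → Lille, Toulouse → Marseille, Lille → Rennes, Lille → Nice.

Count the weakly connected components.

From Dijon: component {Dijon, Lille, Marseille, Nantes, Nice, Rennes, Toulouse}.
That's 1 component.

1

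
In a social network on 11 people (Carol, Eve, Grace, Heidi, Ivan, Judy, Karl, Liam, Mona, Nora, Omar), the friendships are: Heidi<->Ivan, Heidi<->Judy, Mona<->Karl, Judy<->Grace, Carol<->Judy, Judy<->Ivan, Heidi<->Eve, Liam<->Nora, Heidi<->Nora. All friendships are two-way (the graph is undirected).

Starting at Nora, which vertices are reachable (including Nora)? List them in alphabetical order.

Carol, Eve, Grace, Heidi, Ivan, Judy, Liam, Nora

Start at Nora.
Its neighbours: Heidi, Liam.
Then their neighbours: Eve, Ivan, Judy.
Then next layer: Carol, Grace.
Nothing further is reachable.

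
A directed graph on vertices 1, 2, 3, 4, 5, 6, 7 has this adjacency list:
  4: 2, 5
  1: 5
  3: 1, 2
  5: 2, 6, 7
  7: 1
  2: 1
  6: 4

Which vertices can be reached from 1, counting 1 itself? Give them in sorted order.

Start at 1.
Its neighbours: 5.
Then their neighbours: 2, 6, 7.
Then next layer: 4.
Nothing further is reachable.

1, 2, 4, 5, 6, 7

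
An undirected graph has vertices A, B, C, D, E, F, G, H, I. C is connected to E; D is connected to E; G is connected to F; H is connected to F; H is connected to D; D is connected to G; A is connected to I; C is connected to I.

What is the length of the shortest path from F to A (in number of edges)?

Distance 0: F.
Distance 1: G, H.
Distance 2: D.
Distance 3: E.
Distance 4: C.
Distance 5: I.
Distance 6: A — contains A.

6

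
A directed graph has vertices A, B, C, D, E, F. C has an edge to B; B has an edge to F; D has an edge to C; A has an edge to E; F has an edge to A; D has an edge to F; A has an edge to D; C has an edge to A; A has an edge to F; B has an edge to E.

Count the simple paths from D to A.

D→C→A
D→C→B→F→A
D→F→A

3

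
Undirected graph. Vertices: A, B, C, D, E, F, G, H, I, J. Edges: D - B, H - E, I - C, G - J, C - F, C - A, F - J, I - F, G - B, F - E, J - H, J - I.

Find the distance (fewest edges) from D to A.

6

Distance 0: D.
Distance 1: B.
Distance 2: G.
Distance 3: J.
Distance 4: F, H, I.
Distance 5: C, E.
Distance 6: A — contains A.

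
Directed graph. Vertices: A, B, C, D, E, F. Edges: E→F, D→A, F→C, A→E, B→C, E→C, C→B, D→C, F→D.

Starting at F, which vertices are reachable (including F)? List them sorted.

A, B, C, D, E, F

Start at F.
Its neighbours: C, D.
Then their neighbours: A, B.
Then next layer: E.
Every vertex is now reached.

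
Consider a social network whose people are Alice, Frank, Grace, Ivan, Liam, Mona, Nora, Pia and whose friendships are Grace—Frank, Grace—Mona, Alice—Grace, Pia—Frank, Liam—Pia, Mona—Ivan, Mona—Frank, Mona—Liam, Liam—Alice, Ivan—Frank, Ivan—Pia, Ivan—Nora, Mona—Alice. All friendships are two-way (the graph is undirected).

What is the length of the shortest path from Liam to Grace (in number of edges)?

2

Distance 0: Liam.
Distance 1: Alice, Mona, Pia.
Distance 2: Frank, Grace, Ivan — contains Grace.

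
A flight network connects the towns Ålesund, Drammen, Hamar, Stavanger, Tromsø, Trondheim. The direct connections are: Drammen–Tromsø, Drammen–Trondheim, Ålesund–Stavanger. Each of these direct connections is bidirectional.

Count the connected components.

From Ålesund: component {Ålesund, Stavanger}.
From Drammen: component {Drammen, Tromsø, Trondheim}.
From Hamar: component {Hamar}.
That's 3 components.

3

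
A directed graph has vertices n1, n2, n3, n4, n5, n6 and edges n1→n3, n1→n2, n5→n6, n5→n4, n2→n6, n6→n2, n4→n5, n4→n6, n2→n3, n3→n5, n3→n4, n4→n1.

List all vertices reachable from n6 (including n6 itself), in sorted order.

Start at n6.
Its neighbours: n2.
Then their neighbours: n3.
Then next layer: n4, n5.
Then next layer: n1.
Every vertex is now reached.

n1, n2, n3, n4, n5, n6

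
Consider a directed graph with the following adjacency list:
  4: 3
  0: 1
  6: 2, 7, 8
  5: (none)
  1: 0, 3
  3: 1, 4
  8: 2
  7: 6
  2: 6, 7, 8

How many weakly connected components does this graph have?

From 0: component {0, 1, 3, 4}.
From 2: component {2, 6, 7, 8}.
From 5: component {5}.
That's 3 components.

3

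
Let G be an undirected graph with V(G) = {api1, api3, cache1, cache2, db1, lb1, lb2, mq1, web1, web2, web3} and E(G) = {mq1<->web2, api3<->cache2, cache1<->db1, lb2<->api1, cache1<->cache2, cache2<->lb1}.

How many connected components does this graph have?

From api1: component {api1, lb2}.
From api3: component {api3, cache1, cache2, db1, lb1}.
From mq1: component {mq1, web2}.
From web1: component {web1}.
From web3: component {web3}.
That's 5 components.

5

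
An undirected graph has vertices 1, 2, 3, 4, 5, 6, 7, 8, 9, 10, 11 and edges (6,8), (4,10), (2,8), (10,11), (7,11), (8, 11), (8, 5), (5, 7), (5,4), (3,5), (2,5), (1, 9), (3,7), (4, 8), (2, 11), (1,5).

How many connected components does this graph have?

1

From 1: component {1, 2, 3, 4, 5, 6, 7, 8, 9, 10, 11}.
That's 1 component.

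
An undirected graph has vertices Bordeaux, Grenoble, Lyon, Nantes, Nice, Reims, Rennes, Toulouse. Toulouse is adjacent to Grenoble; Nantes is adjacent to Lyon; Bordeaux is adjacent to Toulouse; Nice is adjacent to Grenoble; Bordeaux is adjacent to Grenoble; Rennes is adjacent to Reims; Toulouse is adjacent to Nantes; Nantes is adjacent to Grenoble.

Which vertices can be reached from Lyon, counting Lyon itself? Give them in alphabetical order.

Bordeaux, Grenoble, Lyon, Nantes, Nice, Toulouse

Start at Lyon.
Its neighbours: Nantes.
Then their neighbours: Grenoble, Toulouse.
Then next layer: Bordeaux, Nice.
Nothing further is reachable.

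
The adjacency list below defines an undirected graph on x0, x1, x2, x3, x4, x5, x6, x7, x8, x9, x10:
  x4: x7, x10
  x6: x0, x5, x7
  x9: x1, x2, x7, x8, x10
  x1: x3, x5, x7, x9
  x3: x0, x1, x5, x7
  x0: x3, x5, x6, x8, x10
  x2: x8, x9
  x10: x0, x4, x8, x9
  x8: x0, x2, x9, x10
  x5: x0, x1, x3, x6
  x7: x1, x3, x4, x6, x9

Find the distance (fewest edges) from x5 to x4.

Distance 0: x5.
Distance 1: x0, x1, x3, x6.
Distance 2: x7, x8, x9, x10.
Distance 3: x2, x4 — contains x4.

3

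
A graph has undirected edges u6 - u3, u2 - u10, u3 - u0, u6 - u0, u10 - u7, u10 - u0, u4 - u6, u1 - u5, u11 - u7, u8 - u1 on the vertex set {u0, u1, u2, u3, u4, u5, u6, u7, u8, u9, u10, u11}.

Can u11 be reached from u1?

No

Explore from u1.
Distance 1: reach u5, u8.
The search is exhausted without reaching u11; it lies in a different component.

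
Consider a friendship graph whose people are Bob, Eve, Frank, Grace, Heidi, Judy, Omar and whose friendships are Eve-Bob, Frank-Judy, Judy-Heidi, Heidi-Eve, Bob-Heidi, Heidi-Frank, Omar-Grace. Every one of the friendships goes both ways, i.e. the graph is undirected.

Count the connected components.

From Bob: component {Bob, Eve, Frank, Heidi, Judy}.
From Grace: component {Grace, Omar}.
That's 2 components.

2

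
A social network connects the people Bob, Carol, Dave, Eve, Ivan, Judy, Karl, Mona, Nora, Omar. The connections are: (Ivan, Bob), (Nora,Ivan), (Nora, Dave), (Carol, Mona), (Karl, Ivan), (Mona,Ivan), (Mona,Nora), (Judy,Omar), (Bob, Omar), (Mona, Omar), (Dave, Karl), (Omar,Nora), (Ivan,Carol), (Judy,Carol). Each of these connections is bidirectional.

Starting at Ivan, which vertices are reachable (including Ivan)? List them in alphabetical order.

Start at Ivan.
Its neighbours: Bob, Carol, Karl, Mona, Nora.
Then their neighbours: Dave, Judy, Omar.
Nothing further is reachable.

Bob, Carol, Dave, Ivan, Judy, Karl, Mona, Nora, Omar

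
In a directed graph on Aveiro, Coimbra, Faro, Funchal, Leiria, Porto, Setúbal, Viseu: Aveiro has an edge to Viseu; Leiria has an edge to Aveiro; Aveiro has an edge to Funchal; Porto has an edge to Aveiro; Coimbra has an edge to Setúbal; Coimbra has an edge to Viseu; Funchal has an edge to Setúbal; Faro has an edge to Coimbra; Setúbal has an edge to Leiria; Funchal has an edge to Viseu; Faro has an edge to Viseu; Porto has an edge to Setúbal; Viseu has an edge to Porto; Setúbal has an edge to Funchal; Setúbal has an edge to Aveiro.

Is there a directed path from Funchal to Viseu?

Yes

Explore from Funchal.
Distance 1: reach Setúbal, Viseu.
Found Viseu.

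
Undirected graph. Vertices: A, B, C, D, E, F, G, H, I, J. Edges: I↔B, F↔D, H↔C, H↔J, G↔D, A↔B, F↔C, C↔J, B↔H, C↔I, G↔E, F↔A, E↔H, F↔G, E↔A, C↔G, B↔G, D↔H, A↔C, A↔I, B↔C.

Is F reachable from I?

Explore from I.
Distance 1: reach A, B, C.
Distance 2: reach E, F, G, H, J.
Found F.

Yes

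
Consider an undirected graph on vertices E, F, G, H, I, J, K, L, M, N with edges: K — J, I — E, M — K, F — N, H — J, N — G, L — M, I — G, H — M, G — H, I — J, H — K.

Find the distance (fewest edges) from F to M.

4

Distance 0: F.
Distance 1: N.
Distance 2: G.
Distance 3: H, I.
Distance 4: E, J, K, M — contains M.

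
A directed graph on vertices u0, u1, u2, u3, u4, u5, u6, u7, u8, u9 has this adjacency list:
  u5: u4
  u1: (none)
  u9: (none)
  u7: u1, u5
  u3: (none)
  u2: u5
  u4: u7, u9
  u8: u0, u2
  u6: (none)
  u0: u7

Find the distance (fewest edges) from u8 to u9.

4

Distance 0: u8.
Distance 1: u0, u2.
Distance 2: u5, u7.
Distance 3: u1, u4.
Distance 4: u9 — contains u9.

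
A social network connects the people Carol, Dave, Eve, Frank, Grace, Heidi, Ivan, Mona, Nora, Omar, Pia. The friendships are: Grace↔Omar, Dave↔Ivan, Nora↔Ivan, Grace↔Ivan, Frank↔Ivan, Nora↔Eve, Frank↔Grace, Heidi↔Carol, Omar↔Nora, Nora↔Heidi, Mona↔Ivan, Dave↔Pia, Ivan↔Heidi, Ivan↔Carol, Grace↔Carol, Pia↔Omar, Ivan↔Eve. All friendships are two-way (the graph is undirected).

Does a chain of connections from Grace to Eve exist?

Explore from Grace.
Distance 1: reach Carol, Frank, Ivan, Omar.
Distance 2: reach Dave, Eve, Heidi, Mona, Nora, Pia.
Found Eve.

Yes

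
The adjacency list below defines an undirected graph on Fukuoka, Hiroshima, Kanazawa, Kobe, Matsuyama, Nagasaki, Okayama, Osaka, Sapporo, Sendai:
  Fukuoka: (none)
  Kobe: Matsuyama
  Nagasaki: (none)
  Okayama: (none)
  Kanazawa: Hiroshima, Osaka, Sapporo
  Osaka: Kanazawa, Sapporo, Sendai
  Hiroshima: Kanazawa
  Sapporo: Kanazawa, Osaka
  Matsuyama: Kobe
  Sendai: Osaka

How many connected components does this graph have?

From Fukuoka: component {Fukuoka}.
From Hiroshima: component {Hiroshima, Kanazawa, Osaka, Sapporo, Sendai}.
From Kobe: component {Kobe, Matsuyama}.
From Nagasaki: component {Nagasaki}.
From Okayama: component {Okayama}.
That's 5 components.

5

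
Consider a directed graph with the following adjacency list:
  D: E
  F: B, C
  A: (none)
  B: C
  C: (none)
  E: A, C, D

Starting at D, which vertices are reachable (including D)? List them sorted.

A, C, D, E

Start at D.
Its neighbours: E.
Then their neighbours: A, C.
Nothing further is reachable.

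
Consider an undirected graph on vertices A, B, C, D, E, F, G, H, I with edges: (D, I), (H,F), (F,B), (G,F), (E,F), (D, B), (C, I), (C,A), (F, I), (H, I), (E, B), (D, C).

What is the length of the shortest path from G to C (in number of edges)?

3

Distance 0: G.
Distance 1: F.
Distance 2: B, E, H, I.
Distance 3: C, D — contains C.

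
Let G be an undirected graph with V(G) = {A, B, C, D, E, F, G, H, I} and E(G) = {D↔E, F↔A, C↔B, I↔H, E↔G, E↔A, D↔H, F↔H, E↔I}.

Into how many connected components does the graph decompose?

From A: component {A, D, E, F, G, H, I}.
From B: component {B, C}.
That's 2 components.

2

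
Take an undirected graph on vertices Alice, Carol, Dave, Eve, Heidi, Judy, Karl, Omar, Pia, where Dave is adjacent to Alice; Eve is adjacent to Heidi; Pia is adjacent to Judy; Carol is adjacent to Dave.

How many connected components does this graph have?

From Alice: component {Alice, Carol, Dave}.
From Eve: component {Eve, Heidi}.
From Judy: component {Judy, Pia}.
From Karl: component {Karl}.
From Omar: component {Omar}.
That's 5 components.

5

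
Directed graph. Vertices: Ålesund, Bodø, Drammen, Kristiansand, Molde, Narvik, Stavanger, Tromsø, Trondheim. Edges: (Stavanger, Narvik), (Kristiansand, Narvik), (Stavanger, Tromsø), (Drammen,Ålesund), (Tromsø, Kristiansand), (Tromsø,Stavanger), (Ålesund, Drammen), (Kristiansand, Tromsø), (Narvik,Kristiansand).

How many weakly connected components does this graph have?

5

From Ålesund: component {Ålesund, Drammen}.
From Bodø: component {Bodø}.
From Kristiansand: component {Kristiansand, Narvik, Stavanger, Tromsø}.
From Molde: component {Molde}.
From Trondheim: component {Trondheim}.
That's 5 components.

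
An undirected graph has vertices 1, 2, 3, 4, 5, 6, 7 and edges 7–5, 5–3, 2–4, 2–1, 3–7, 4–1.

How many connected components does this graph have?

From 1: component {1, 2, 4}.
From 3: component {3, 5, 7}.
From 6: component {6}.
That's 3 components.

3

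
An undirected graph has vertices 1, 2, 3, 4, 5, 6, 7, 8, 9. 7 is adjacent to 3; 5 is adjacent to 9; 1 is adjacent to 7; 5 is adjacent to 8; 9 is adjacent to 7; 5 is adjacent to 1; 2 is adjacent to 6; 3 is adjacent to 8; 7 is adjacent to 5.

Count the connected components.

3

From 1: component {1, 3, 5, 7, 8, 9}.
From 2: component {2, 6}.
From 4: component {4}.
That's 3 components.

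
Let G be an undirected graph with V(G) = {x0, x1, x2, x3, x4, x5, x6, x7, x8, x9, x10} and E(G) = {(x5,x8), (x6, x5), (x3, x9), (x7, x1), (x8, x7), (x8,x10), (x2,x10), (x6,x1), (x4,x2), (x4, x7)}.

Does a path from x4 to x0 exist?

No

Explore from x4.
Distance 1: reach x2, x7.
Distance 2: reach x1, x8, x10.
Distance 3: reach x5, x6.
The search is exhausted without reaching x0; it lies in a different component.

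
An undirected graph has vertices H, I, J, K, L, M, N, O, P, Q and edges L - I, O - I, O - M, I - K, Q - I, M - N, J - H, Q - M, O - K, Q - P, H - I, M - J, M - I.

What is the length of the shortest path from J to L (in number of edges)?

Distance 0: J.
Distance 1: H, M.
Distance 2: I, N, O, Q.
Distance 3: K, L, P — contains L.

3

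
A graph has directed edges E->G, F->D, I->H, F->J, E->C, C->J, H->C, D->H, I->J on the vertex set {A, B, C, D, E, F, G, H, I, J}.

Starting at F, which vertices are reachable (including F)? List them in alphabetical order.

C, D, F, H, J

Start at F.
Its neighbours: D, J.
Then their neighbours: H.
Then next layer: C.
Nothing further is reachable.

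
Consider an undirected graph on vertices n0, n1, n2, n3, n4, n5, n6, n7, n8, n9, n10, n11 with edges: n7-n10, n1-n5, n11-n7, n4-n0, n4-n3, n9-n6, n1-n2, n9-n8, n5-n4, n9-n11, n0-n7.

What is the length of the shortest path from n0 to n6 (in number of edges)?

Distance 0: n0.
Distance 1: n4, n7.
Distance 2: n3, n5, n10, n11.
Distance 3: n1, n9.
Distance 4: n2, n6, n8 — contains n6.

4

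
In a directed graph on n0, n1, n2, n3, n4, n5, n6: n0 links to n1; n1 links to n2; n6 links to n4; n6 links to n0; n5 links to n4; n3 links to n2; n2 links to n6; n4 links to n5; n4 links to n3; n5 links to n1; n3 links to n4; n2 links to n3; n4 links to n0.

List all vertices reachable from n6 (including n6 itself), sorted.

Start at n6.
Its neighbours: n0, n4.
Then their neighbours: n1, n3, n5.
Then next layer: n2.
Every vertex is now reached.

n0, n1, n2, n3, n4, n5, n6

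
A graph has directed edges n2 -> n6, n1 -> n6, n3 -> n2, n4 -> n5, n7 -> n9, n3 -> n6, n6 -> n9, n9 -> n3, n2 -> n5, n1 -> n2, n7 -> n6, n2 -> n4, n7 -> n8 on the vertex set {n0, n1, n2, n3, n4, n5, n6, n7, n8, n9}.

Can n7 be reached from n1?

Explore from n1.
Distance 1: reach n2, n6.
Distance 2: reach n4, n5, n9.
Distance 3: reach n3.
The search from n1 is exhausted; no directed path reaches n7.

No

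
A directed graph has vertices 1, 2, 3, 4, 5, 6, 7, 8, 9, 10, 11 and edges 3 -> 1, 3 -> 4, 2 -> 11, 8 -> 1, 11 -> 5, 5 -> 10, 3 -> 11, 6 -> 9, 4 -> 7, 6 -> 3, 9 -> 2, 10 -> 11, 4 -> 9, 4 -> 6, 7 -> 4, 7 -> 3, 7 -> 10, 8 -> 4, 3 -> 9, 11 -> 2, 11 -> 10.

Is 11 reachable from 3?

Explore from 3.
Distance 1: reach 1, 4, 9, 11.
Found 11.

Yes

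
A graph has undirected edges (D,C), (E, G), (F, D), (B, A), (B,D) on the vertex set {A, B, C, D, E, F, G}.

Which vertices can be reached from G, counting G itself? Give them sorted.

E, G

Start at G.
Its neighbours: E.
Nothing further is reachable.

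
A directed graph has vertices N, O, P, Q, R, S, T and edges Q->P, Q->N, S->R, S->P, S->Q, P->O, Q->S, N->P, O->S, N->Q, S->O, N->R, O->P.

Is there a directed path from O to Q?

Yes

Explore from O.
Distance 1: reach P, S.
Distance 2: reach Q, R.
Found Q.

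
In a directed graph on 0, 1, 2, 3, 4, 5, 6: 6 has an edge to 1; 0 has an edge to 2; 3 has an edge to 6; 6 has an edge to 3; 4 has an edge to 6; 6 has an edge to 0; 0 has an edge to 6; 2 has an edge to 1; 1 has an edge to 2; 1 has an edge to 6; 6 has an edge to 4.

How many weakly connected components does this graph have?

2

From 0: component {0, 1, 2, 3, 4, 6}.
From 5: component {5}.
That's 2 components.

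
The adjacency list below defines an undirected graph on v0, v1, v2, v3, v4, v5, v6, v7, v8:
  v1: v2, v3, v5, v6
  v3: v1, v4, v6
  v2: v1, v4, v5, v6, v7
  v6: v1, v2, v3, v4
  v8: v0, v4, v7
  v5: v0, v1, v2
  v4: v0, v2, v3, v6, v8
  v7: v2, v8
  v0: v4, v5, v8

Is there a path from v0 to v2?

Yes

Explore from v0.
Distance 1: reach v4, v5, v8.
Distance 2: reach v1, v2, v3, v6, v7.
Found v2.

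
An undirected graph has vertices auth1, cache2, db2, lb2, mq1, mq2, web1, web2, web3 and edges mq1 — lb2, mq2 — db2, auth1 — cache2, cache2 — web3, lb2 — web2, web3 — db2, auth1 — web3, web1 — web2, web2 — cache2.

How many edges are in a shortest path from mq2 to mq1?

6

Distance 0: mq2.
Distance 1: db2.
Distance 2: web3.
Distance 3: auth1, cache2.
Distance 4: web2.
Distance 5: lb2, web1.
Distance 6: mq1 — contains mq1.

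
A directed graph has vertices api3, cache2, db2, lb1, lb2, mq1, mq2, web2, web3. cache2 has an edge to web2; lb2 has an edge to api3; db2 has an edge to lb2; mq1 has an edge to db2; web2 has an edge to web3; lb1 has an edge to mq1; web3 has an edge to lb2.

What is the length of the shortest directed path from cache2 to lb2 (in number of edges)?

Distance 0: cache2.
Distance 1: web2.
Distance 2: web3.
Distance 3: lb2 — contains lb2.

3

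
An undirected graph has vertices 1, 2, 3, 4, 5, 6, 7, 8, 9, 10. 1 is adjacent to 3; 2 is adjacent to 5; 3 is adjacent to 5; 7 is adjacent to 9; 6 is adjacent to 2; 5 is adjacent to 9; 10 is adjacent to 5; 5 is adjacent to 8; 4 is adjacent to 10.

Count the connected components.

From 1: component {1, 2, 3, 4, 5, 6, 7, 8, 9, 10}.
That's 1 component.

1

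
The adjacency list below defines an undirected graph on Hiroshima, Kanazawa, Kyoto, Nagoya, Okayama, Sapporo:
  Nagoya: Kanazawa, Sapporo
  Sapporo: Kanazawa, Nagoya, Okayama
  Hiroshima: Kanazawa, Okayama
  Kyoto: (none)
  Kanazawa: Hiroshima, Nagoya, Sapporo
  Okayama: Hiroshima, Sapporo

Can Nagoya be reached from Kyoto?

Kyoto has no edges, so nothing is reachable from it.

No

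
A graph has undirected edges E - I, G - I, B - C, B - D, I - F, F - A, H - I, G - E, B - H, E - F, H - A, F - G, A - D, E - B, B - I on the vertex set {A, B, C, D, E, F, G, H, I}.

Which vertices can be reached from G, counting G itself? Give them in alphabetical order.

A, B, C, D, E, F, G, H, I

Start at G.
Its neighbours: E, F, I.
Then their neighbours: A, B, H.
Then next layer: C, D.
Every vertex is now reached.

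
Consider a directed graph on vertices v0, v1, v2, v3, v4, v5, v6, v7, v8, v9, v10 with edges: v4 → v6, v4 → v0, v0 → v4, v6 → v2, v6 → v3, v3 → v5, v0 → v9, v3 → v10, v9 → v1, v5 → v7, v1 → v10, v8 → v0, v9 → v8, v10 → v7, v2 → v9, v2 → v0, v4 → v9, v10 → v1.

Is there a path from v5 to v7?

Yes

Explore from v5.
Distance 1: reach v7.
Found v7.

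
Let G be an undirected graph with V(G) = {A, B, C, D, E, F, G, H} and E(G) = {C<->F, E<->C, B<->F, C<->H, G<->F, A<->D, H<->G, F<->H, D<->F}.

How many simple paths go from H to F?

H–C–F
H–F
H–G–F

3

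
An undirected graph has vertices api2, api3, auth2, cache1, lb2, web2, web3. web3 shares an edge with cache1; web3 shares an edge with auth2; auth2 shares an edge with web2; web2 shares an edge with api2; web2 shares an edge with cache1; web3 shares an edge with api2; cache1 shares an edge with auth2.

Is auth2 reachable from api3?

No

api3 has no edges, so nothing is reachable from it.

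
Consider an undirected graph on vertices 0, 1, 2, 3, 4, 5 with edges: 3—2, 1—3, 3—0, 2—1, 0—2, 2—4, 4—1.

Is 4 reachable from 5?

5 has no edges, so nothing is reachable from it.

No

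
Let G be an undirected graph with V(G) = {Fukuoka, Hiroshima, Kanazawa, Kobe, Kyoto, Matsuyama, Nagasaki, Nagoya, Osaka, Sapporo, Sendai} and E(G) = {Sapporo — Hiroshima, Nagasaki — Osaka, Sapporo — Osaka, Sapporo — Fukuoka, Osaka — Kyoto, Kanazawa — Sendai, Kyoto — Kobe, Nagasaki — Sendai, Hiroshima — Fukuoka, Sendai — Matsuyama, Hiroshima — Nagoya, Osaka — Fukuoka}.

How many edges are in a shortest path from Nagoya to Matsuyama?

Distance 0: Nagoya.
Distance 1: Hiroshima.
Distance 2: Fukuoka, Sapporo.
Distance 3: Osaka.
Distance 4: Kyoto, Nagasaki.
Distance 5: Kobe, Sendai.
Distance 6: Kanazawa, Matsuyama — contains Matsuyama.

6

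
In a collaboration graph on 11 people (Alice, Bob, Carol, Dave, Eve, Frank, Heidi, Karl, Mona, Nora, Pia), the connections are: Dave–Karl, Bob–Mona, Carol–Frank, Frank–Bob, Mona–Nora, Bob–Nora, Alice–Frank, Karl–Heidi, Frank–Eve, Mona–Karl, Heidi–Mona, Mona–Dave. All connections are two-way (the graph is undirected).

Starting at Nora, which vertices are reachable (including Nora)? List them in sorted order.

Alice, Bob, Carol, Dave, Eve, Frank, Heidi, Karl, Mona, Nora

Start at Nora.
Its neighbours: Bob, Mona.
Then their neighbours: Dave, Frank, Heidi, Karl.
Then next layer: Alice, Carol, Eve.
Nothing further is reachable.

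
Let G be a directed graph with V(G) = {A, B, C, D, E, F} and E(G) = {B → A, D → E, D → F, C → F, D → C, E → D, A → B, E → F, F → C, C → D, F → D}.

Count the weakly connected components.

2

From A: component {A, B}.
From C: component {C, D, E, F}.
That's 2 components.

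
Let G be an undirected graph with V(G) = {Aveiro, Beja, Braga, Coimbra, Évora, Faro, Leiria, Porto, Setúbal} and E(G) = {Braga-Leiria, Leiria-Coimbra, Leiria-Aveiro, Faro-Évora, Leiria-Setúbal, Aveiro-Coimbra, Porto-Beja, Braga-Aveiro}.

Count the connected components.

From Aveiro: component {Aveiro, Braga, Coimbra, Leiria, Setúbal}.
From Beja: component {Beja, Porto}.
From Évora: component {Évora, Faro}.
That's 3 components.

3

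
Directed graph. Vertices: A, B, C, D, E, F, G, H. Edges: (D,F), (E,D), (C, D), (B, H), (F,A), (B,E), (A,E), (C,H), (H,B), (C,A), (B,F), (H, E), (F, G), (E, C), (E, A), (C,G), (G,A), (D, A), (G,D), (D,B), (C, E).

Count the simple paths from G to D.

G→A→E→C→D
G→A→E→D
G→D

3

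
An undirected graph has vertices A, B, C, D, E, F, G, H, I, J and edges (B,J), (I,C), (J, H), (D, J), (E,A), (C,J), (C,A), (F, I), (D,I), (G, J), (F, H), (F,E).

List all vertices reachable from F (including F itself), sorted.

A, B, C, D, E, F, G, H, I, J

Start at F.
Its neighbours: E, H, I.
Then their neighbours: A, C, D, J.
Then next layer: B, G.
Every vertex is now reached.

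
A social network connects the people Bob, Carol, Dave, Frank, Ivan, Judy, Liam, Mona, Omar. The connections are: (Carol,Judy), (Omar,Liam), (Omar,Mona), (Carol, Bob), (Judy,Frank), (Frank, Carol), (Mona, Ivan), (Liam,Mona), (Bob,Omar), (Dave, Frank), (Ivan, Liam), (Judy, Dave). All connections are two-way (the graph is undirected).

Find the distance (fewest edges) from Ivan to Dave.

Distance 0: Ivan.
Distance 1: Liam, Mona.
Distance 2: Omar.
Distance 3: Bob.
Distance 4: Carol.
Distance 5: Frank, Judy.
Distance 6: Dave — contains Dave.

6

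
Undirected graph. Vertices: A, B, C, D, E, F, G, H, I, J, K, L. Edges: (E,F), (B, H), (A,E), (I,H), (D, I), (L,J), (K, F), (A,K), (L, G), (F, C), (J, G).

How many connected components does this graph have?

3

From A: component {A, C, E, F, K}.
From B: component {B, D, H, I}.
From G: component {G, J, L}.
That's 3 components.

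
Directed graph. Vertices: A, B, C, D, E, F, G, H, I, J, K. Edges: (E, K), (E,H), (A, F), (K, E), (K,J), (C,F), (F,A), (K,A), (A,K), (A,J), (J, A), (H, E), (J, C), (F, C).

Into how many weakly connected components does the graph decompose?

5

From A: component {A, C, E, F, H, J, K}.
From B: component {B}.
From D: component {D}.
From G: component {G}.
From I: component {I}.
That's 5 components.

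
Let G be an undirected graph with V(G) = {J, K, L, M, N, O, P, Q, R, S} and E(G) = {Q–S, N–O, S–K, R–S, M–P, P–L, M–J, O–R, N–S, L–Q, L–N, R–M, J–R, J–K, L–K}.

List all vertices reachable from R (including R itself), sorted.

J, K, L, M, N, O, P, Q, R, S

Start at R.
Its neighbours: J, M, O, S.
Then their neighbours: K, N, P, Q.
Then next layer: L.
Every vertex is now reached.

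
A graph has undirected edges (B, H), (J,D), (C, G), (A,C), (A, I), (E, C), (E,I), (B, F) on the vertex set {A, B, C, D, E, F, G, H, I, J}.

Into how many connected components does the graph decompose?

From A: component {A, C, E, G, I}.
From B: component {B, F, H}.
From D: component {D, J}.
That's 3 components.

3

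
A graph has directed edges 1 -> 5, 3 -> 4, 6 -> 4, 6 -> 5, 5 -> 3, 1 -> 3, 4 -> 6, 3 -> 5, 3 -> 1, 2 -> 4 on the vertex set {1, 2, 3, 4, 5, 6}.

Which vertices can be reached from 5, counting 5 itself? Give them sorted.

1, 3, 4, 5, 6

Start at 5.
Its neighbours: 3.
Then their neighbours: 1, 4.
Then next layer: 6.
Nothing further is reachable.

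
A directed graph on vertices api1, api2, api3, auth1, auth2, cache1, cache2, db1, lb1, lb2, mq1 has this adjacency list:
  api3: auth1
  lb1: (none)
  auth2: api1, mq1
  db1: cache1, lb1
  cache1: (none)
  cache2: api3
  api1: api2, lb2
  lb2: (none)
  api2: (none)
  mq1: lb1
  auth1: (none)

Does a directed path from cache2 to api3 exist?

Explore from cache2.
Distance 1: reach api3.
Found api3.

Yes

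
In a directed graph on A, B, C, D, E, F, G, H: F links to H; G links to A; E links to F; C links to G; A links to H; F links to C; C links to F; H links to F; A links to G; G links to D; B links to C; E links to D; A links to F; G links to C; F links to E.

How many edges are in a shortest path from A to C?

2

Distance 0: A.
Distance 1: F, G, H.
Distance 2: C, D, E — contains C.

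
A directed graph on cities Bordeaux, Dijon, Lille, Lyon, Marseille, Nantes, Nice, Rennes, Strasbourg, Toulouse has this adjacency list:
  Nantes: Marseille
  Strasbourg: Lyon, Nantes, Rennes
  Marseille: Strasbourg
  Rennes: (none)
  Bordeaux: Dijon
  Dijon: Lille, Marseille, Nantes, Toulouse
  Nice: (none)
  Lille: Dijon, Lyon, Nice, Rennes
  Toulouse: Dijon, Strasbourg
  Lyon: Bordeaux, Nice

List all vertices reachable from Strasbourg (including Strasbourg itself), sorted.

Start at Strasbourg.
Its neighbours: Lyon, Nantes, Rennes.
Then their neighbours: Bordeaux, Marseille, Nice.
Then next layer: Dijon.
Then next layer: Lille, Toulouse.
Every vertex is now reached.

Bordeaux, Dijon, Lille, Lyon, Marseille, Nantes, Nice, Rennes, Strasbourg, Toulouse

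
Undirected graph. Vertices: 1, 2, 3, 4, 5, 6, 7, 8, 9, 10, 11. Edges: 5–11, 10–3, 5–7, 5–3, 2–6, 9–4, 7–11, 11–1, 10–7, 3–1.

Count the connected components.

From 1: component {1, 3, 5, 7, 10, 11}.
From 2: component {2, 6}.
From 4: component {4, 9}.
From 8: component {8}.
That's 4 components.

4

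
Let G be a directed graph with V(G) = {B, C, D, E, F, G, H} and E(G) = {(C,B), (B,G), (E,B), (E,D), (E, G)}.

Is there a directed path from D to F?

D has no outgoing edges, so nothing is reachable from it.

No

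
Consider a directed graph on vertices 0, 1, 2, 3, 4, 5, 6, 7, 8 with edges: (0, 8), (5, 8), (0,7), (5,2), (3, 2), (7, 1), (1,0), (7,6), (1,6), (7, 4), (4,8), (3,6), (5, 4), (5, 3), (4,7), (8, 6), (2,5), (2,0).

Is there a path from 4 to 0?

Yes

Explore from 4.
Distance 1: reach 7, 8.
Distance 2: reach 1, 6.
Distance 3: reach 0.
Found 0.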